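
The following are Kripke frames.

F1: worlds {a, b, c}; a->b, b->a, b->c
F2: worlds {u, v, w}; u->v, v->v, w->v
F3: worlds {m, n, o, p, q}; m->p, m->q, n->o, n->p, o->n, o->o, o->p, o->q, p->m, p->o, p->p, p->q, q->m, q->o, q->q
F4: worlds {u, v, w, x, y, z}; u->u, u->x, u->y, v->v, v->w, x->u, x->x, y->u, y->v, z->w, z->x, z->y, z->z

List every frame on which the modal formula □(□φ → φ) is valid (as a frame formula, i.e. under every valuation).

This is the axiom for shift-reflexivity; its first-order frame correspondent is ∀x ∀y (Rxy → Ryy).
F1: fails — Rab but not Rbb.
F2: condition met.
F3: fails — Ron but not Rnn.
F4: fails — Rvw but not Rww.
Valid on: F2.

F2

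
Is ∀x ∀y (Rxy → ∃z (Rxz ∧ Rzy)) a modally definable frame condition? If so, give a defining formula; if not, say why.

This is a Sahlqvist condition; the C4 axiom □□q → □q defines it.

Yes, by □□q → □q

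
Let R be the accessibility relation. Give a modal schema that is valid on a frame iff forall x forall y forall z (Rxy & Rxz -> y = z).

A defining formula is ◇s → □s (the CD axiom).
Suppose ◇s→□s is valid. Take Rxy, Rxz and set V(s)={y}. Then ◇s at x, so □s at x, so s at z, i.e. z=y.

◇s → □s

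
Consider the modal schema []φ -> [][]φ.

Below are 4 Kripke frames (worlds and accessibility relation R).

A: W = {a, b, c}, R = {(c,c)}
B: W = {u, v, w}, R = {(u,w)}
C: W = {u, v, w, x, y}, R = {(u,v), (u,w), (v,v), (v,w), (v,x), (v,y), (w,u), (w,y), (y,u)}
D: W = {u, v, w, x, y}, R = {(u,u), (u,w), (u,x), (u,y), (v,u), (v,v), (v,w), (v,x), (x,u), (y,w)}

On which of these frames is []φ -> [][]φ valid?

A, B

The schema corresponds to transitivity: forall x forall y forall z (Rxy & Ryz -> Rxz).
A: ✓.
B: ✓.
C: fails — Ruv and Rvx but not Rux.
D: fails — Rvu and Ruy but not Rvy.
Valid on: A, B.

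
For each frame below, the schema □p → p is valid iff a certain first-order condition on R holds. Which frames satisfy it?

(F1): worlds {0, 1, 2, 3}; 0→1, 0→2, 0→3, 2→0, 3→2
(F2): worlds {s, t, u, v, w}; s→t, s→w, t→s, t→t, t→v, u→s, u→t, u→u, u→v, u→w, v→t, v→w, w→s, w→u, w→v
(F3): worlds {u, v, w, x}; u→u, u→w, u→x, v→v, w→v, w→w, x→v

Frame correspondent (Sahlqvist): ∀x Rxx — i.e. reflexivity.
(F1): fails — world 0 does not see itself.
(F2): fails — world s does not see itself.
(F3): fails — world x does not see itself.

none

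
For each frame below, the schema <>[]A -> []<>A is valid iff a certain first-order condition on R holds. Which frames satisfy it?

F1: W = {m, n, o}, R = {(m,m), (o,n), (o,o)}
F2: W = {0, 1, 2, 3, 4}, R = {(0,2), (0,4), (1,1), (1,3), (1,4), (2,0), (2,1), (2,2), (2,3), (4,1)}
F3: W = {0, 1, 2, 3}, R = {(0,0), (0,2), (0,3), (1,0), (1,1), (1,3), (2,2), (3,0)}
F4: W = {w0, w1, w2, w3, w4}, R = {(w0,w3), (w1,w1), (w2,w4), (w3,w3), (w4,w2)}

F4

The schema corresponds to convergence: forall x forall y forall z (Rxy & Rxz -> exists w (Ryw & Rzw)).
F1: fails — Roo and Ron but o and n have no common successor.
F2: fails — R14 and R13 but 4 and 3 have no common successor.
F3: fails — R02 and R03 but 2 and 3 have no common successor.
F4: satisfies the condition.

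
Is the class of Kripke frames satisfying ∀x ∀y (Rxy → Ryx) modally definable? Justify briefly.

Definable; r → □◇r defines it

This is a Sahlqvist condition; the B axiom r → □◇r defines it.
Suppose r→□◇r is valid. Take Rxy and set V(r)={x}. Then r at x, so □◇r at x, so ◇r at y, so some z with Ryz has r; z=x, i.e. Ryx.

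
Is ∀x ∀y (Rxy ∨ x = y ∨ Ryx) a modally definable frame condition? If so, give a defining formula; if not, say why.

Not modally definable

Modal frame validity is preserved under disjoint unions.
Take 4 disjoint single-world reflexive frames: each is trivially connected, but their disjoint union has 4 worlds with no edge between distinct components, so it is not connected.
Hence connectedness of R is not modally definable.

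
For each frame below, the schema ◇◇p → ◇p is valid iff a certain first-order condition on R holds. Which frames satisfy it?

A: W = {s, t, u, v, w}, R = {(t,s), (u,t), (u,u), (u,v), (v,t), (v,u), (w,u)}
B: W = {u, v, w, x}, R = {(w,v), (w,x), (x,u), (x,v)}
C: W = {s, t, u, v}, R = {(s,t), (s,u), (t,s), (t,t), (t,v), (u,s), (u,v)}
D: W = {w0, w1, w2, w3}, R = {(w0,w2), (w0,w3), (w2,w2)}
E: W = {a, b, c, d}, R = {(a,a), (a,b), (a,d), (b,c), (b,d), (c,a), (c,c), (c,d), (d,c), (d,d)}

Frame correspondent (Sahlqvist): ∀x ∀y ∀z (Rxy ∧ Ryz → Rxz) — i.e. transitivity.
A: fails — Rwu and Ruv but not Rwv.
B: fails — Rwx and Rxu but not Rwu.
C: fails — Rus and Rsu but not Ruu.
D: satisfies the condition.
E: fails — Rbc and Rca but not Rba.
Valid on: D.

D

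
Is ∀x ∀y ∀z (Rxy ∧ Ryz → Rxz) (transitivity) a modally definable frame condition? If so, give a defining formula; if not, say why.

Yes — defined by □r → □□r

The condition is transitivity. A defining modal formula is □r → □□r.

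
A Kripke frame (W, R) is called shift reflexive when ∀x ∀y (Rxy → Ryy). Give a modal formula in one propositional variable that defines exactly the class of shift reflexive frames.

This is shift-reflexivity; the standard corresponding axiom is T□: □(□ψ → ψ).
Suppose □(□ψ→ψ) is valid. Take Rxy and set V(ψ)={w : Ryw}. Then at y, □ψ holds; since □(□ψ→ψ) at x, □ψ→ψ at y, so ψ at y, i.e. Ryy.

□(□ψ → ψ)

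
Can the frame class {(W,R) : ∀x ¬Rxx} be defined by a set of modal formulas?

Not modally definable

Any modally definable frame class is closed under surjective bounded morphisms.
The 5-cycle (worlds a,b,c,d,e with a→b→c→d→e→a) is irreflexive, and the map sending every world to a single reflexive point • is a surjective bounded morphism (forth: every edge maps to (•,•); back: every world has a successor). So any modal formula valid on the 5-cycle is also valid on the reflexive point, which is not irreflexive.
Hence irreflexivity is not modally definable.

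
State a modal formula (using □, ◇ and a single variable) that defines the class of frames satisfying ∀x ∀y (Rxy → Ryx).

The condition is symmetry. The B schema ψ → □◇ψ defines it.
Suppose ψ→□◇ψ is valid. Take Rxy and set V(ψ)={x}. Then ψ at x, so □◇ψ at x, so ◇ψ at y, so some z with Ryz has ψ; z=x, i.e. Ryx.

ψ → □◇ψ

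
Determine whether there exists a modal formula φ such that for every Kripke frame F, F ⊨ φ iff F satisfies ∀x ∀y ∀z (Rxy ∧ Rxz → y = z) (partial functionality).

Yes, by ◇q → □q

This is a Sahlqvist condition; the CD axiom ◇q → □q defines it.
Suppose ◇q→□q is valid. Take Rxy, Rxz and set V(q)={y}. Then ◇q at x, so □q at x, so q at z, i.e. z=y.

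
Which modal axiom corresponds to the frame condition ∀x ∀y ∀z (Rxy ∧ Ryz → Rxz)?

□ψ → □□ψ

A defining formula is □ψ → □□ψ (the 4 axiom).
Suppose □ψ→□□ψ is valid. Take Rxy, Ryz and set V(ψ)={w : Rxw}. Then □ψ at x, so □□ψ at x, so □ψ at y, so ψ at z, i.e. Rxz.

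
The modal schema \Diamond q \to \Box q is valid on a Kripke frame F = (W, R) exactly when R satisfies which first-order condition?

Suppose ◇q→□q is valid. Take Rxy, Rxz and set V(q)={y}. Then ◇q at x, so □q at x, so q at z, i.e. z=y.
Conversely, any frame satisfying \forall x \forall y \forall z (Rxy \wedge Rxz \to y = z) validates the schema.
Frame condition: \forall x \forall y \forall z (Rxy \wedge Rxz \to y = z).

Partial functionality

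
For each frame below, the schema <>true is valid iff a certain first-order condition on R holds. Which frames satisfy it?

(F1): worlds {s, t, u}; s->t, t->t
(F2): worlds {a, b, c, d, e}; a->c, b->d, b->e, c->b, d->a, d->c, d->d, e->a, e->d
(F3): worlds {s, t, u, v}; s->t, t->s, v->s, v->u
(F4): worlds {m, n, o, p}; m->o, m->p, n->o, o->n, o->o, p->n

(F2), (F4)

This is the axiom for seriality; its first-order frame correspondent is forall x exists y Rxy.
(F1): fails — world u has no successor.
(F2): holds.
(F3): fails — world u has no successor.
(F4): holds.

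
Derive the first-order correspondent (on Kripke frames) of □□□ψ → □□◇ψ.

∀x ∀z (xR²z → ∃w (xR³w ∧ zRw))

This is a Sahlqvist (Geach-type) schema ◇^0□^3ψ → □^2◇^1ψ.
First-order correspondent: ∀x ∀z (xR²z → ∃w (xR³w ∧ zRw)).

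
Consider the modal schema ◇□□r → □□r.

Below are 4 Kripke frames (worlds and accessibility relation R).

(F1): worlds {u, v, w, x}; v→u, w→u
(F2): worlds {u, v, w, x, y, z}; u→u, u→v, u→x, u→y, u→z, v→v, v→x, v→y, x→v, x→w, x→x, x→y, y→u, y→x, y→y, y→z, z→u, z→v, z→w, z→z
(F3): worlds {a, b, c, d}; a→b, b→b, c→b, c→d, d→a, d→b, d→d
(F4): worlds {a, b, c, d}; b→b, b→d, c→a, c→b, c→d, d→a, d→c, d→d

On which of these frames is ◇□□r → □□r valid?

(F1)

Frame correspondent (Sahlqvist): ∀x ∀y ∀z ((xRy ∧ xR²z) → ∃w (yR²w ∧ z = w)) — i.e. a generalized confluence (Geach) condition.
(F1): holds.
(F2): fails — xRw, xR²u but no t with wR²t and u=t.
(F3): fails — cRb, cR²a but no w with bR²w and a=w.
(F4): fails — cRa, cR²a but no w with aR²w and a=w.
Valid on: (F1).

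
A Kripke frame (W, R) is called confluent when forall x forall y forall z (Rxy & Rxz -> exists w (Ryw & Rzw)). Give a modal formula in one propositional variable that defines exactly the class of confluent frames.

◇□s → □◇s

A defining formula is ◇□s → □◇s (the .2 axiom).
Suppose ◇□s→□◇s is valid. Take Rxy, Rxz and set V(s)={w : Ryw}. Then □s at y so ◇□s at x, so □◇s at x, so ◇s at z, giving w with Rzw and Ryw.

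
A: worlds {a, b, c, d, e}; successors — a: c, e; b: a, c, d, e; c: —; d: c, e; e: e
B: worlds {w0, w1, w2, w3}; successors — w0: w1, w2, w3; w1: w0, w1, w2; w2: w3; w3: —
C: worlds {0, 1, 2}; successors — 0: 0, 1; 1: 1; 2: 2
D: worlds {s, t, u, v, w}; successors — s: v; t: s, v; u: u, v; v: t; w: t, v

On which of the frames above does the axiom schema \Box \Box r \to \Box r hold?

C

This is the axiom for density; its first-order frame correspondent is \forall x \forall y (Rxy \to \exists z (Rxz \wedge Rzy)).
A: fails — Rdc but no z with Rdz and Rzc.
B: fails — Rw2w3 but no z with Rw2z and Rzw3.
C: satisfies the condition.
D: fails — Rvt but no z with Rvz and Rzt.
Valid on: C.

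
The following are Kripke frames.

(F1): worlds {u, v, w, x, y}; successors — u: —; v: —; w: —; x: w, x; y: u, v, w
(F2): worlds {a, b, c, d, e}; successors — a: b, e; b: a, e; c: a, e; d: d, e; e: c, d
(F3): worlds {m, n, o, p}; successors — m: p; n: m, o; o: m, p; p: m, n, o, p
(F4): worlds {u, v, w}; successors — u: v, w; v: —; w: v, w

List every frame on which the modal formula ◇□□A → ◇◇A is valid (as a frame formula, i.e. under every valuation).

(F2), (F3)

Frame correspondent (Sahlqvist): ∀x ∀y (xRy → ∃w (yR²w ∧ xR²w)) — i.e. a generalized confluence (Geach) condition.
(F1): fails — xRw but no t with wR²t and xR²t.
(F2): condition met.
(F3): condition met.
(F4): fails — uRv but no t with vR²t and uR²t.
Valid on: (F2), (F3).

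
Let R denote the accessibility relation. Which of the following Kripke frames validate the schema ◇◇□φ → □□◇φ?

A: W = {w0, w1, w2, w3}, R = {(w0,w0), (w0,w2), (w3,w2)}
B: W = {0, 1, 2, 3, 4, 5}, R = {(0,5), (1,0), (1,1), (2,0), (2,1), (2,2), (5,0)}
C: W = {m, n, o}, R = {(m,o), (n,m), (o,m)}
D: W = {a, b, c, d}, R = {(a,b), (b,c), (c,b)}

C, D

The schema corresponds to a generalized confluence (Geach) condition: ∀x ∀y ∀z ((xR²y ∧ xR²z) → ∃w (yRw ∧ zRw)).
A: fails — w0R²w0, w0R²w2 but no w with w0Rw and w2Rw.
B: fails — 1R²0, 1R²1 but no w with 0Rw and 1Rw.
C: holds.
D: holds.
Valid on: C, D.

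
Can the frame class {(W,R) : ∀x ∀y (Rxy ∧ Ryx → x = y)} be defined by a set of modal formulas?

No — not modally definable

Modal frame validity is preserved under surjective bounded morphisms.
The 4-cycle (worlds s,t,u,v with s→t→u→v→s) is antisymmetric. Sending even-indexed worlds to • and odd-indexed worlds to ∘ is a surjective bounded morphism onto the two-world frame with •↔∘, which is not antisymmetric.
So no modal formula (or set of formulas) defines exactly the antisymmetric frames.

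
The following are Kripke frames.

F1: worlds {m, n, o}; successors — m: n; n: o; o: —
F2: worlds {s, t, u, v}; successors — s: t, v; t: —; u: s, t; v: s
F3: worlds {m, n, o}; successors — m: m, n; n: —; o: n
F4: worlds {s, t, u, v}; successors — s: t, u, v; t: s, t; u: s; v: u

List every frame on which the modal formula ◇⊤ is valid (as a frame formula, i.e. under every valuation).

This is the axiom for seriality; its first-order frame correspondent is ∀x ∃y Rxy.
F1: fails — world o has no successor.
F2: fails — world t has no successor.
F3: fails — world n has no successor.
F4: ✓.

F4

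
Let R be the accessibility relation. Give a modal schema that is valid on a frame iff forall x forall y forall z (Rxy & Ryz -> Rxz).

The condition is transitivity. The 4 schema □r → □□r defines it.
Suppose □r→□□r is valid. Take Rxy, Ryz and set V(r)={w : Rxw}. Then □r at x, so □□r at x, so □r at y, so r at z, i.e. Rxz.

□r → □□r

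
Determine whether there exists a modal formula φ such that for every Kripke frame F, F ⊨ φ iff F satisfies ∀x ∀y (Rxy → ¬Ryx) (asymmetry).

Not modally definable

Any modally definable frame class is closed under surjective bounded morphisms.
The 3-cycle (worlds 0,1,2 with 0→1→2→0) is asymmetric. Mapping every world to a single reflexive point • is a surjective bounded morphism, and the reflexive point is not asymmetric (R•• but asymmetry requires ¬R••).
Hence asymmetry is not modally definable.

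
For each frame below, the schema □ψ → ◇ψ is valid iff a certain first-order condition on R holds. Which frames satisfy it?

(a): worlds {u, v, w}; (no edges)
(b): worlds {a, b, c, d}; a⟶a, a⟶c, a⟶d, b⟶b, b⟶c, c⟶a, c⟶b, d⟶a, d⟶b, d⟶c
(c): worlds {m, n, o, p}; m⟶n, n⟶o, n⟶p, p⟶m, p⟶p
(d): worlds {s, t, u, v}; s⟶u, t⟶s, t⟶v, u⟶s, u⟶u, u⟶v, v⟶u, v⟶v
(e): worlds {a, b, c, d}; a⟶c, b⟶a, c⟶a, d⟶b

(b), (d), (e)

The schema corresponds to seriality: ∀x ∃y Rxy.
(a): fails — world u has no successor.
(b): holds.
(c): fails — world o has no successor.
(d): holds.
(e): holds.
Valid on: (b), (d), (e).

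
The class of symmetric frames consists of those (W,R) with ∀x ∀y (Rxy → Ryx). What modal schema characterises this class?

The condition is symmetry. The B schema r → □◇r defines it.
Suppose r→□◇r is valid. Take Rxy and set V(r)={x}. Then r at x, so □◇r at x, so ◇r at y, so some z with Ryz has r; z=x, i.e. Ryx.

r → □◇r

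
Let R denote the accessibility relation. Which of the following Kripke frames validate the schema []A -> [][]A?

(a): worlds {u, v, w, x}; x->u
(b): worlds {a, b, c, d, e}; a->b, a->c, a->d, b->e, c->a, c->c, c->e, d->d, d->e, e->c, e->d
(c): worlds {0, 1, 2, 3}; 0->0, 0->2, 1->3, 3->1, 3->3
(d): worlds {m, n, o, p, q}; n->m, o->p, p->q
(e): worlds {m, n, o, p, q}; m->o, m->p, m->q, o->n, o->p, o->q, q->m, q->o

Frame correspondent (Sahlqvist): forall x forall y forall z (Rxy & Ryz -> Rxz) — i.e. transitivity.
(a): ✓.
(b): fails — Rde and Rec but not Rdc.
(c): fails — R13 and R31 but not R11.
(d): fails — Rop and Rpq but not Roq.
(e): fails — Rmo and Ron but not Rmn.

(a)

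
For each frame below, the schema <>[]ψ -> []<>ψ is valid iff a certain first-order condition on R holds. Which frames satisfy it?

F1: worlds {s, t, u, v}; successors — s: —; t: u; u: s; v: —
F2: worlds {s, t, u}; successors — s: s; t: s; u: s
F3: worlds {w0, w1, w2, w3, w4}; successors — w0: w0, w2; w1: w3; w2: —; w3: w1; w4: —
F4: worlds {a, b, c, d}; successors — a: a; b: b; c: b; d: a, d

Frame correspondent (Sahlqvist): forall x forall y forall z (Rxy & Rxz -> exists w (Ryw & Rzw)) — i.e. convergence.
F1: fails — Rus and Rus but s and s have no common successor.
F2: ✓.
F3: fails — Rw0w2 and Rw0w2 but w2 and w2 have no common successor.
F4: ✓.

F2, F4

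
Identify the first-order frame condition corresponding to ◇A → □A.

Partial functionality

This is the CD axiom.
It corresponds to partial functionality: ∀x ∀y ∀z (Rxy ∧ Rxz → y = z).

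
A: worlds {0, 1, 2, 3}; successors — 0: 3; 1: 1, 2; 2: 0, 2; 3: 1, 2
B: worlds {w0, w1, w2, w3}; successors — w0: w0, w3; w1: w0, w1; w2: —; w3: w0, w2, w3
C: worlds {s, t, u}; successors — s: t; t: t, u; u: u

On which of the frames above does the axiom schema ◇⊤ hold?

A, C

This is the axiom for seriality; its first-order frame correspondent is ∀x ∃y Rxy.
A: satisfies the condition.
B: fails — world w2 has no successor.
C: satisfies the condition.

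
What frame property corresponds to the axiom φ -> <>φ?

Equivalently (dual form): □φ → φ.
Suppose □φ→φ is valid. At any x set V(φ)={w : Rxw}. Then □φ holds at x, so φ holds at x, i.e. Rxx.

reflexivity: forall x Rxx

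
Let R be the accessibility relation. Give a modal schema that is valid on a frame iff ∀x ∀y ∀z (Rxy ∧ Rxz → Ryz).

◇p → □◇p

A defining formula is ◇p → □◇p (the 5 axiom).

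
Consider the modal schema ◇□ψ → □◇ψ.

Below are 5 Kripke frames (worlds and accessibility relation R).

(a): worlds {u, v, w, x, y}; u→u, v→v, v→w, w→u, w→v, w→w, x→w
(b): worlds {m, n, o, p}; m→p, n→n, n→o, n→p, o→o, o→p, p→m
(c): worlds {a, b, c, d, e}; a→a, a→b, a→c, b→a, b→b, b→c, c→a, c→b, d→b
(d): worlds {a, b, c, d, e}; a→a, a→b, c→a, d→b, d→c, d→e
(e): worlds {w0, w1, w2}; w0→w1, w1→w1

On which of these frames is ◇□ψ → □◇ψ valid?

(c), (e)

Frame correspondent (Sahlqvist): ∀x ∀y ∀z (Rxy ∧ Rxz → ∃w (Ryw ∧ Rzw)) — i.e. convergence.
(a): fails — Rwu and Rwv but u and v have no common successor.
(b): fails — Rnn and Rnp but n and p have no common successor.
(c): holds.
(d): fails — Rab and Rab but b and b have no common successor.
(e): holds.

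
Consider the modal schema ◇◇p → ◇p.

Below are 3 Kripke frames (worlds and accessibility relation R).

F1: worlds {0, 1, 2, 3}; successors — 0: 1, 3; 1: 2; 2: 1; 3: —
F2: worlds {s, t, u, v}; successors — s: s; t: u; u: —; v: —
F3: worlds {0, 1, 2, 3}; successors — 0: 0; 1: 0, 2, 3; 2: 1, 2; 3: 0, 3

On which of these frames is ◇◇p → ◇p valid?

This is the axiom for transitivity; its first-order frame correspondent is ∀x ∀y ∀z (Rxy ∧ Ryz → Rxz).
F1: fails — R12 and R21 but not R11.
F2: satisfies the condition.
F3: fails — R12 and R21 but not R11.

F2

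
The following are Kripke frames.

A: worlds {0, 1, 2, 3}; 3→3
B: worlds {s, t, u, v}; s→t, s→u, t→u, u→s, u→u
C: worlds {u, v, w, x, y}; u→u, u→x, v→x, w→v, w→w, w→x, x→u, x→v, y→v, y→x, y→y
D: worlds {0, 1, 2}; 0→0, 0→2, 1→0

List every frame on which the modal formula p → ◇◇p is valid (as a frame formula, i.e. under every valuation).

C

This is the axiom for a generalized confluence (Geach) condition; its first-order frame correspondent is ∀x ∃w (x = w ∧ xR²w).
A: fails — at 0 but no w with 0=w and 0R²w.
B: fails — at t but no w with t=w and tR²w.
C: satisfies the condition.
D: fails — at 1 but no w with 1=w and 1R²w.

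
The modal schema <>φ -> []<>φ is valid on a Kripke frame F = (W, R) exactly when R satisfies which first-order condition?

This is the 5 axiom.
It corresponds to the Euclidean property: forall x forall y forall z (Rxy & Rxz -> Ryz).

The Euclidean property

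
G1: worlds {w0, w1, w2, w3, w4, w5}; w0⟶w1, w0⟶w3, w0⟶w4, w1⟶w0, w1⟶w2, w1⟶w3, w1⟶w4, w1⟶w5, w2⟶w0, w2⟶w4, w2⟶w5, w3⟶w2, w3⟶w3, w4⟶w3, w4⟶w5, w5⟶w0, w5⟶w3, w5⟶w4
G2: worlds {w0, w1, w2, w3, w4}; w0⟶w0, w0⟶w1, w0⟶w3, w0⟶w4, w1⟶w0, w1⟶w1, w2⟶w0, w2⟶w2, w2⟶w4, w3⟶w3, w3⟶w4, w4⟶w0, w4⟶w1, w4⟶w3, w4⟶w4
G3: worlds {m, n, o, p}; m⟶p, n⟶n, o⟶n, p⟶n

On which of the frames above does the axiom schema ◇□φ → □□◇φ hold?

G3

Frame correspondent (Sahlqvist): ∀x ∀y ∀z ((xRy ∧ xR²z) → ∃w (yRw ∧ zRw)) — i.e. a generalized confluence (Geach) condition.
G1: fails — w0Rw3, w0R²w2 but no w with w3Rw and w2Rw.
G2: fails — w0Rw1, w0R²w3 but no w with w1Rw and w3Rw.
G3: holds.
Valid on: G3.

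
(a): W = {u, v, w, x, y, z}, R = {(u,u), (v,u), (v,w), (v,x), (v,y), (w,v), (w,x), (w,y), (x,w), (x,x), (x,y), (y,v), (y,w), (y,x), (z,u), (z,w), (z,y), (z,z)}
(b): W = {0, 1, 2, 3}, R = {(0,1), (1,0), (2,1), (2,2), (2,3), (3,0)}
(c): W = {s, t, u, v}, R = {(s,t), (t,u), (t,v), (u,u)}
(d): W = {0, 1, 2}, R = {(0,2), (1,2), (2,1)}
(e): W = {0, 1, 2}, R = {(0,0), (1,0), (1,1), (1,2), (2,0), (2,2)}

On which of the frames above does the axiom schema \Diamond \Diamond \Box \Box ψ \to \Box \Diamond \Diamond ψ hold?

This is the axiom for a generalized confluence (Geach) condition; its first-order frame correspondent is \forall x \forall y \forall z ((x R^2 y \wedge xRz) \to \exists w (y R^2 w \wedge z R^2 w)).
(a): fails — vR²u, vRx but no t with uR²t and xR²t.
(b): fails — 0R²0, 0R1 but no w with 0R²w and 1R²w.
(c): fails — sR²v, sRt but no w with vR²w and tR²w.
(d): fails — 0R²1, 0R2 but no w with 1R²w and 2R²w.
(e): ✓.

(e)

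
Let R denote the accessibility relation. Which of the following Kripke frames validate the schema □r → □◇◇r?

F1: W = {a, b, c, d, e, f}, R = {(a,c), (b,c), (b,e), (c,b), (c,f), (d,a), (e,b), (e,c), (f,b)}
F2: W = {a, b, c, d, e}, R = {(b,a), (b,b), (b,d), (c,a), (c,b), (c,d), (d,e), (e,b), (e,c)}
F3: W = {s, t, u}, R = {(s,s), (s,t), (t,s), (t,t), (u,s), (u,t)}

F3

This is the axiom for a generalized confluence (Geach) condition; its first-order frame correspondent is ∀x ∀z (xRz → ∃w (xRw ∧ zR²w)).
F1: fails — cRf but no w with cRw and fR²w.
F2: fails — bRa but no w with bRw and aR²w.
F3: ✓.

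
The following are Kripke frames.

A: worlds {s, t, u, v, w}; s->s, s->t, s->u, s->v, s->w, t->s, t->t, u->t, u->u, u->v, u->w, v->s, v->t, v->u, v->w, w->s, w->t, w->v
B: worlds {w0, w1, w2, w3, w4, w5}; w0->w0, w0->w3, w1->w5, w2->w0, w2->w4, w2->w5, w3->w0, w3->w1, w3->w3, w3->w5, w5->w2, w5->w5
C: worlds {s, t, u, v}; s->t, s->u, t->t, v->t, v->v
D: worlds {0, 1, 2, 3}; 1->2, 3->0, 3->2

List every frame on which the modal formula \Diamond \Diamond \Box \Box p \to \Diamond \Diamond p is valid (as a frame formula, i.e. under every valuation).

This is the axiom for a generalized confluence (Geach) condition; its first-order frame correspondent is \forall x \forall y (x R^2 y \to \exists w (y R^2 w \wedge x R^2 w)).
A: ✓.
B: fails — w5R²w4 but no w with w4R²w and w5R²w.
C: ✓.
D: ✓.
Valid on: A, C, D.

A, C, D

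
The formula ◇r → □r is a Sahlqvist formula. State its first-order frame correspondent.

partial functionality: ∀x ∀y ∀z (Rxy ∧ Rxz → y = z)

Suppose ◇r→□r is valid. Take Rxy, Rxz and set V(r)={y}. Then ◇r at x, so □r at x, so r at z, i.e. z=y.
Conversely, any frame satisfying ∀x ∀y ∀z (Rxy ∧ Rxz → y = z) validates the schema.
Frame condition: ∀x ∀y ∀z (Rxy ∧ Rxz → y = z).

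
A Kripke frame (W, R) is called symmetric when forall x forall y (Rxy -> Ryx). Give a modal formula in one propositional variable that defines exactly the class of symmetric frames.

The condition is symmetry. The B schema q → □◇q defines it.
Suppose q→□◇q is valid. Take Rxy and set V(q)={x}. Then q at x, so □◇q at x, so ◇q at y, so some z with Ryz has q; z=x, i.e. Ryx.

q → □◇q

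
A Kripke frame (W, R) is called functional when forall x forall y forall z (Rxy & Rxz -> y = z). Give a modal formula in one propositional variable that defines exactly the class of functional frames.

This is partial functionality; the standard corresponding axiom is CD: ◇p → □p.

◇p → □p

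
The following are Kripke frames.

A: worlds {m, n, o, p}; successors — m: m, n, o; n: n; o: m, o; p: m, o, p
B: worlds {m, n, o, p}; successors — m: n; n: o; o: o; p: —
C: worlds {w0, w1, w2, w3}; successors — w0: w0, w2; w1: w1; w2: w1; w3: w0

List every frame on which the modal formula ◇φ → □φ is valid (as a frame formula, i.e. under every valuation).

B

Frame correspondent (Sahlqvist): ∀x ∀y ∀z (Rxy ∧ Rxz → y = z) — i.e. partial functionality.
A: fails — m sees both m and n.
B: holds.
C: fails — w0 sees both w0 and w2.
Valid on: B.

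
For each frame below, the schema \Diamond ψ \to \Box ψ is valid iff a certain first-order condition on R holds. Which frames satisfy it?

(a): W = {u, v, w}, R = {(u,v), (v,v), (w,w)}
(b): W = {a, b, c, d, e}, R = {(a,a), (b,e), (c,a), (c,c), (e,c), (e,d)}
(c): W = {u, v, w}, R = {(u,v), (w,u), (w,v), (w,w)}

(a)

Frame correspondent (Sahlqvist): \forall x \forall y \forall z (Rxy \wedge Rxz \to y = z) — i.e. partial functionality.
(a): condition met.
(b): fails — c sees both a and c.
(c): fails — w sees both u and v.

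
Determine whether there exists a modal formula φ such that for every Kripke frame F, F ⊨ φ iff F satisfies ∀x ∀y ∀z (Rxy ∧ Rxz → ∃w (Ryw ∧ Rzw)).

Definable; ◇□q → □◇q defines it

The condition is convergence. A defining modal formula is ◇□q → □◇q.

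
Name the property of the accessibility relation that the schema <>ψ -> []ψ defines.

This is the CD axiom.
It corresponds to partial functionality: forall x forall y forall z (Rxy & Rxz -> y = z).

partial functionality: forall x forall y forall z (Rxy & Rxz -> y = z)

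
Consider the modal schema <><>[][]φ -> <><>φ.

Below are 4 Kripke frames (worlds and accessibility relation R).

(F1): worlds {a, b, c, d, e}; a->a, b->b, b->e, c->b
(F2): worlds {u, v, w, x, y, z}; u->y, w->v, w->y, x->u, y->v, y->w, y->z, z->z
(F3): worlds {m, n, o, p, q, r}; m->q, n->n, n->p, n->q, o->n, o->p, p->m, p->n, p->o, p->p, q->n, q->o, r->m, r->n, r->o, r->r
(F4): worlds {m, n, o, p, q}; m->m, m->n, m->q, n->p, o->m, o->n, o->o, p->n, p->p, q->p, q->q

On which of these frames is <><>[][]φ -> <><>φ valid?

This is the axiom for a generalized confluence (Geach) condition; its first-order frame correspondent is forall x forall y (x R^2 y -> exists w (y R^2 w & x R^2 w)).
(F1): fails — bR²e but no w with eR²w and bR²w.
(F2): fails — uR²v but no t with vR²t and uR²t.
(F3): condition met.
(F4): condition met.
Valid on: (F3), (F4).

(F3), (F4)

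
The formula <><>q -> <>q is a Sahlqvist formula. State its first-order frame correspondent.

This is frame-equivalent to □q → □□q (substitute ¬q for q and contrapose).
Suppose □q→□□q is valid. Take Rxy, Ryz and set V(q)={w : Rxw}. Then □q at x, so □□q at x, so □q at y, so q at z, i.e. Rxz.
Conversely, any frame satisfying forall x forall y forall z (Rxy & Ryz -> Rxz) validates the schema.
So the correspondent is transitivity.

transitivity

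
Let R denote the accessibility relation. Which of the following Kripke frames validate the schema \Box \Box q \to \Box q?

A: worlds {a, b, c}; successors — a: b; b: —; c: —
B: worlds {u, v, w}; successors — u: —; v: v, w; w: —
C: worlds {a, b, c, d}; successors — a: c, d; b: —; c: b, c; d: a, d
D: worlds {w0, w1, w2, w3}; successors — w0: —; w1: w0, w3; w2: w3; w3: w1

B, C

Frame correspondent (Sahlqvist): \forall x \forall y (Rxy \to \exists z (Rxz \wedge Rzy)) — i.e. density.
A: fails — Rab but no z with Raz and Rzb.
B: satisfies the condition.
C: satisfies the condition.
D: fails — Rw1w0 but no z with Rw1z and Rzw0.
Valid on: B, C.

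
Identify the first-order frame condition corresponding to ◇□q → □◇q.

convergence

Suppose ◇□q→□◇q is valid. Take Rxy, Rxz and set V(q)={w : Ryw}. Then □q at y so ◇□q at x, so □◇q at x, so ◇q at z, giving w with Rzw and Ryw.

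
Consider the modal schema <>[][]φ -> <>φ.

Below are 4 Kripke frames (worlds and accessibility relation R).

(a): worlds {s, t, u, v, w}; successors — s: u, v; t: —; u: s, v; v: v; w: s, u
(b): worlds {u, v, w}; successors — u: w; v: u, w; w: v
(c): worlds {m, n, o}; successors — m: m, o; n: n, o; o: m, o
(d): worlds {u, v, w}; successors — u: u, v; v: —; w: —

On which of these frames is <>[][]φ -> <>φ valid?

This is the axiom for a generalized confluence (Geach) condition; its first-order frame correspondent is forall x forall y (xRy -> exists w (y R^2 w & xRw)).
(a): ✓.
(b): fails — vRu but no t with uR²t and vRt.
(c): ✓.
(d): fails — uRv but no t with vR²t and uRt.

(a), (c)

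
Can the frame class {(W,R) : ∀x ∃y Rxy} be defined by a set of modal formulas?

This is a Sahlqvist condition; the D axiom □q → ◇q defines it.
Suppose □q→◇q is valid. At any x set V(q)=W. Then □q at x, so ◇q at x, so x has a successor.

Yes, by □q → ◇q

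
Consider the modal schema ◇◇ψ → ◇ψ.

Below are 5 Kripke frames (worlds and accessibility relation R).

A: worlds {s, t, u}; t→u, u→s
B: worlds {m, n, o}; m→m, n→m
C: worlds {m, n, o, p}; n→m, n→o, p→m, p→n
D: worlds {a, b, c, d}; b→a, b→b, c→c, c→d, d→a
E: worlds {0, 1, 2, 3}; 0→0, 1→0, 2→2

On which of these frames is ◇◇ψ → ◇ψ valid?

B, E

This is the axiom for transitivity; its first-order frame correspondent is ∀x ∀y ∀z (Rxy ∧ Ryz → Rxz).
A: fails — Rtu and Rus but not Rts.
B: holds.
C: fails — Rpn and Rno but not Rpo.
D: fails — Rcd and Rda but not Rca.
E: holds.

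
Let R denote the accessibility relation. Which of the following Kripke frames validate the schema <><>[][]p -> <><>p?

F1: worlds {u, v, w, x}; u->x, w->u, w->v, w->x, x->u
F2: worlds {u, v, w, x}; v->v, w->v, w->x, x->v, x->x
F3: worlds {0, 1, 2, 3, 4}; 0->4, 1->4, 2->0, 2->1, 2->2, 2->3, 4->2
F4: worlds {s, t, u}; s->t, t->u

The schema corresponds to a generalized confluence (Geach) condition: forall x forall y (x R^2 y -> exists w (y R^2 w & x R^2 w)).
F1: holds.
F2: holds.
F3: fails — 2R²3 but no w with 3R²w and 2R²w.
F4: fails — sR²u but no w with uR²w and sR²w.

F1, F2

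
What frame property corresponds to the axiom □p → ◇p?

Suppose □p→◇p is valid. At any x set V(p)=W. Then □p at x, so ◇p at x, so x has a successor.
Conversely, any frame satisfying ∀x ∃y Rxy validates the schema.
So the correspondent is seriality.

seriality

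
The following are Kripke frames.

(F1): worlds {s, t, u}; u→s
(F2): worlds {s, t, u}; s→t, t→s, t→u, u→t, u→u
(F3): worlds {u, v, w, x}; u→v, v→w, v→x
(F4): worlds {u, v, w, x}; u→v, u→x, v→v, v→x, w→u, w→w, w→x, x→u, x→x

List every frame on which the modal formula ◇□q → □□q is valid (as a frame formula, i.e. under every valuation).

This is the axiom for a generalized confluence (Geach) condition; its first-order frame correspondent is ∀x ∀y ∀z ((xRy ∧ xR²z) → ∃w (yRw ∧ z = w)).
(F1): condition met.
(F2): fails — tRs, tR²u but no w with sRw and u=w.
(F3): condition met.
(F4): fails — uRv, uR²u but no t with vRt and u=t.
Valid on: (F1), (F3).

(F1), (F3)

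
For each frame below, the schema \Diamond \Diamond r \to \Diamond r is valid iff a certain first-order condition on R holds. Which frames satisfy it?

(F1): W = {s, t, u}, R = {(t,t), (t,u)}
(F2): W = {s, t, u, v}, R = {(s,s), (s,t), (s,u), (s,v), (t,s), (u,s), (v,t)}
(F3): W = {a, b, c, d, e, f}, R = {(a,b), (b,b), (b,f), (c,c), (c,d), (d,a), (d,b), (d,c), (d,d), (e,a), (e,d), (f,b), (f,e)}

(F1)

Frame correspondent (Sahlqvist): \forall x \forall y \forall z (Rxy \wedge Ryz \to Rxz) — i.e. transitivity.
(F1): holds.
(F2): fails — Rus and Rsv but not Ruv.
(F3): fails — Rcd and Rdb but not Rcb.
Valid on: (F1).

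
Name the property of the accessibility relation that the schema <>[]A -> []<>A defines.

Suppose ◇□A→□◇A is valid. Take Rxy, Rxz and set V(A)={w : Ryw}. Then □A at y so ◇□A at x, so □◇A at x, so ◇A at z, giving w with Rzw and Ryw.
Conversely, on a frame with convergence the schema holds at every world under every valuation.
So the correspondent is convergence.

Convergence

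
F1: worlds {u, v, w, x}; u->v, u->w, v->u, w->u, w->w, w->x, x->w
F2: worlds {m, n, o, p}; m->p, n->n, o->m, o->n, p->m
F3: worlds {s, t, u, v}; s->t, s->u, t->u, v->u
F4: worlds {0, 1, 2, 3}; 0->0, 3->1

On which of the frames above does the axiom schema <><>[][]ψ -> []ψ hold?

This is the axiom for a generalized confluence (Geach) condition; its first-order frame correspondent is forall x forall y forall z ((x R^2 y & xRz) -> exists w (y R^2 w & z = w)).
F1: fails — uR²u, uRv but no t with uR²t and v=t.
F2: fails — mR²m, mRp but no w with mR²w and p=w.
F3: fails — sR²u, sRt but no w with uR²w and t=w.
F4: condition met.
Valid on: F4.

F4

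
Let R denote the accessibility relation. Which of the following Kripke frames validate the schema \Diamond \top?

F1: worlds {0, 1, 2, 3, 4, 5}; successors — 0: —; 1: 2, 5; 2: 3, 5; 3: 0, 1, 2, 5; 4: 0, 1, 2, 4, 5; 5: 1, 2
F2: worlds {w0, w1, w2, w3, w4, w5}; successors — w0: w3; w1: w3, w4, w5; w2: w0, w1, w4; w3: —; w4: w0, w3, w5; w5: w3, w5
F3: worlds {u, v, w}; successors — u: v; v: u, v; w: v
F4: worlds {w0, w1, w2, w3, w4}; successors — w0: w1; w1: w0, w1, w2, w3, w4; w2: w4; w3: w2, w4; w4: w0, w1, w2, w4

F3, F4

This is the axiom for seriality; its first-order frame correspondent is \forall x \exists y Rxy.
F1: fails — world 0 has no successor.
F2: fails — world w3 has no successor.
F3: satisfies the condition.
F4: satisfies the condition.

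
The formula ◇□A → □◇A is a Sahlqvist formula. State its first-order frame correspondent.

convergence

Suppose ◇□A→□◇A is valid. Take Rxy, Rxz and set V(A)={w : Ryw}. Then □A at y so ◇□A at x, so □◇A at x, so ◇A at z, giving w with Rzw and Ryw.
Conversely, any frame satisfying ∀x ∀y ∀z (Rxy ∧ Rxz → ∃w (Ryw ∧ Rzw)) validates the schema.
So the correspondent is convergence.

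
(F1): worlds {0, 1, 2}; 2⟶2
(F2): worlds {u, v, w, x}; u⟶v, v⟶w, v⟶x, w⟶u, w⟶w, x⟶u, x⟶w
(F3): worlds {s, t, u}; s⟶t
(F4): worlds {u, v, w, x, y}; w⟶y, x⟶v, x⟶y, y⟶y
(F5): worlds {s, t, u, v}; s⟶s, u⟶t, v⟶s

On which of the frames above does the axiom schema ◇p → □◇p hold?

(F1)

The schema corresponds to the Euclidean property: ∀x ∀y ∀z (Rxy ∧ Rxz → Ryz).
(F1): ✓.
(F2): fails — Ruv and Ruv but not Rvv.
(F3): fails — Rst and Rst but not Rtt.
(F4): fails — Rxy and Rxv but not Ryv.
(F5): fails — Rut and Rut but not Rtt.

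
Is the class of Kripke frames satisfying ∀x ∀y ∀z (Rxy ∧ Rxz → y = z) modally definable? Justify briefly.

Definable; ◇r → □r defines it

Yes: it is partial functionality, defined by the CD schema ◇r → □r.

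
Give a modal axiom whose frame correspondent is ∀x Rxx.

This is reflexivity; the standard corresponding axiom is T: □ψ → ψ.
Suppose □ψ→ψ is valid. At any x set V(ψ)={w : Rxw}. Then □ψ holds at x, so ψ holds at x, i.e. Rxx.

□ψ → ψ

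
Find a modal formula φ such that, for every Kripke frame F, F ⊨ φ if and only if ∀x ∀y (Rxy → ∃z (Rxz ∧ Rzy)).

□□s → □s

A defining formula is □□s → □s (the C4 axiom).
Suppose □□s→□s is valid. Take Rxy and set V(s)={w : xR²w}. Then □□s at x, so □s at x, so s at y, i.e. ∃z(Rxz∧Rzy).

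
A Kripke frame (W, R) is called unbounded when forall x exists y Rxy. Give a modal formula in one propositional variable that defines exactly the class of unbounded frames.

□s → ◇s

A defining formula is □s → ◇s (the D axiom).
Suppose □s→◇s is valid. At any x set V(s)=W. Then □s at x, so ◇s at x, so x has a successor.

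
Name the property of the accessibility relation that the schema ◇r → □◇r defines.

Suppose ◇r→□◇r is valid. Take Rxy, Rxz and set V(r)={y}. Then ◇r at x, so □◇r at x, so ◇r at z, so some w with Rzw has r; w=y, i.e. Rzy. By symmetry of the argument, Ryz.
Conversely, any frame satisfying ∀x ∀y ∀z (Rxy ∧ Rxz → Ryz) validates the schema.
Frame condition: ∀x ∀y ∀z (Rxy ∧ Rxz → Ryz).

the Euclidean property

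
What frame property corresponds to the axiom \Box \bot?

emptiness of R: \forall x \forall y \neg Rxy

□⊥ is valid iff no world has any successor (otherwise □⊥ fails at any world with one).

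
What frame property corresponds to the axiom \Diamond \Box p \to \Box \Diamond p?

Suppose ◇□p→□◇p is valid. Take Rxy, Rxz and set V(p)={w : Ryw}. Then □p at y so ◇□p at x, so □◇p at x, so ◇p at z, giving w with Rzw and Ryw.
The converse is a direct semantic check.
So the correspondent is convergence.

convergence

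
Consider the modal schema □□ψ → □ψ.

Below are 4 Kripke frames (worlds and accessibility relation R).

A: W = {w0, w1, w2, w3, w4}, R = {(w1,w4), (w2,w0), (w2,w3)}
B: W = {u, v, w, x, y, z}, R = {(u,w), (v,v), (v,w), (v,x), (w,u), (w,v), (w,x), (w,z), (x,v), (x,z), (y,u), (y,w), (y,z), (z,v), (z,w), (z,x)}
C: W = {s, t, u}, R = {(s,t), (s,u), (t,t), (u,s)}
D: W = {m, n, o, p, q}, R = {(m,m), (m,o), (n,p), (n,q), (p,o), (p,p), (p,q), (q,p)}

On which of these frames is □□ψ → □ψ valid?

This is the axiom for density; its first-order frame correspondent is ∀x ∀y (Rxy → ∃z (Rxz ∧ Rzy)).
A: fails — Rw2w0 but no z with Rw2z and Rzw0.
B: fails — Rwu but no t with Rwt and Rtu.
C: fails — Rsu but no z with Rsz and Rzu.
D: ✓.

D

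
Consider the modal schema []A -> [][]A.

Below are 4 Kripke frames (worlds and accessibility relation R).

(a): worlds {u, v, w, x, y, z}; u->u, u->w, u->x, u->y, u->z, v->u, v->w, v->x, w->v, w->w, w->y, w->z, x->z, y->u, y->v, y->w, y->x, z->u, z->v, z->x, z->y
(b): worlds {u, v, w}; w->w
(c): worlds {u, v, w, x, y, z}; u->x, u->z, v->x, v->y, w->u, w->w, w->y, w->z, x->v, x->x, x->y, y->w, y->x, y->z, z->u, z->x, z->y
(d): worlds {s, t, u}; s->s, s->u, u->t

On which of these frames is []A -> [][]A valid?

The schema corresponds to transitivity: forall x forall y forall z (Rxy & Ryz -> Rxz).
(a): fails — Ryx and Rxz but not Ryz.
(b): condition met.
(c): fails — Ruz and Rzy but not Ruy.
(d): fails — Rsu and Rut but not Rst.
Valid on: (b).

(b)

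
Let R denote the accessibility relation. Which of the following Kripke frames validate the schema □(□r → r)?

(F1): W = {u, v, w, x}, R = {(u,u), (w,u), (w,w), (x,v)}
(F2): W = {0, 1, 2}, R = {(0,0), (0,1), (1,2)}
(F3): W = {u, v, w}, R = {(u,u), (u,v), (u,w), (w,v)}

none

Frame correspondent (Sahlqvist): ∀x ∀y (Rxy → Ryy) — i.e. shift-reflexivity.
(F1): fails — Rxv but not Rvv.
(F2): fails — R01 but not R11.
(F3): fails — Ruv but not Rvv.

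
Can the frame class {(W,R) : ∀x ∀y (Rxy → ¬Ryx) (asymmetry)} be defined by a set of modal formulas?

No

Any modally definable frame class is closed under surjective bounded morphisms.
The 5-cycle (worlds w0,w1,w2,w3,w4 with w0→w1→w2→w3→w4→w0) is asymmetric. Mapping every world to a single reflexive point • is a surjective bounded morphism, and the reflexive point is not asymmetric (R•• but asymmetry requires ¬R••).
So no modal formula (or set of formulas) defines exactly the asymmetric frames.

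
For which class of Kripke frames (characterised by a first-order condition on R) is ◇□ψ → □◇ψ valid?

Convergence

This schema is the .2 axiom.
It corresponds to convergence: ∀x ∀y ∀z (Rxy ∧ Rxz → ∃w (Ryw ∧ Rzw)).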